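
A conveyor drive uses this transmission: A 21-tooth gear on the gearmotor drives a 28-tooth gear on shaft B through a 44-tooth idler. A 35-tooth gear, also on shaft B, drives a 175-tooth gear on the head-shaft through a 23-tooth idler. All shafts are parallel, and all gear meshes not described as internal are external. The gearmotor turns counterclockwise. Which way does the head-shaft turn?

counterclockwise

the gearmotor → shaft B: driver → idler → driven is 2 external meshes, 2 reversals → CCW.
shaft B → the head-shaft: driver → idler → driven is 2 external meshes, 2 reversals → CCW.
4 reversals in total — an even number — so the head-shaft turns the same way as the gearmotor.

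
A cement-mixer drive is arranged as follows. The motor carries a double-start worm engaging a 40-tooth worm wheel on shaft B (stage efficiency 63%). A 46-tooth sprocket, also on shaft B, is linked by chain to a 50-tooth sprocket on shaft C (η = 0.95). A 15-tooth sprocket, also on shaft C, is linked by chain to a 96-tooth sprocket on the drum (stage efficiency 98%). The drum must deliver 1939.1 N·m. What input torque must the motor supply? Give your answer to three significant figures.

23.8 N·m

Overall ratio R = 20 × 1.087 × 6.4 = 139.13; overall efficiency η = 0.63 × 0.95 × 0.98 = 0.5865.
Input torque = output torque / (R × η) = 1939.1 / (139.13 × 0.5865) = 23.762 N·m.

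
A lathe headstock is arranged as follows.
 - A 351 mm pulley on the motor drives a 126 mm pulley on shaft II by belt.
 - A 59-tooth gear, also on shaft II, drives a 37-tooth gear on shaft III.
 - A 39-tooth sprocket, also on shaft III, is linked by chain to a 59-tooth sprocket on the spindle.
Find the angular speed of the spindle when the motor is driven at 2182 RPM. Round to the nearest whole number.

6407 RPM

belt 126/351 = 0.35897 → 2182/0.35897 = 6078.4 RPM
gear mesh 37/59 = 0.62712 → 6078.4/0.62712 = 9692.6 RPM
chain 59/39 = 1.5128 → 9692.6/1.5128 = 6407 RPM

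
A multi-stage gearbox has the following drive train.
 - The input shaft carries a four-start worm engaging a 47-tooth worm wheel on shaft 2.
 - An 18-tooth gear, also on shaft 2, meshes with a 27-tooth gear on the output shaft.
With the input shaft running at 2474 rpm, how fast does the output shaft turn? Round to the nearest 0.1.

the input shaft → shaft 2 (worm, 47/4): 2474 ÷ 11.75 = 210.55 rpm
shaft 2 → the output shaft (gear mesh, 27/18): 210.55 ÷ 1.5 = 140.37 rpm

140.4 rpm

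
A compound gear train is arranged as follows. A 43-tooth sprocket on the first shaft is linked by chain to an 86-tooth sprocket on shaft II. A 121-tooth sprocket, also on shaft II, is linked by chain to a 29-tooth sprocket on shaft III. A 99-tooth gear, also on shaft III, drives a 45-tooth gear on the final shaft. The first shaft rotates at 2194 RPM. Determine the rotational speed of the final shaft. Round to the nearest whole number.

10070 RPM

Chain: ratio = 86/43 = 2, so shaft II turns at 2194 / 2 = 1097 RPM.
Chain: ratio = 29/121 = 0.23967, so shaft III turns at 1097 / 0.23967 = 4577.1 RPM.
Gear mesh: ratio = 45/99 = 0.45455, so the final shaft turns at 4577.1 / 0.45455 = 10070 RPM.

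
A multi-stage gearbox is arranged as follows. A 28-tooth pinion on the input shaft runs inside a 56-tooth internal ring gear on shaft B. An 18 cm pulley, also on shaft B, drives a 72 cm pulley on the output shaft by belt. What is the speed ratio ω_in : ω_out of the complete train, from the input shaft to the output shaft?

8

Each stage contributes driven/driver: internal gear 56/28 = 2, belt 72/18 = 4.
Overall: 2 × 4 = 8.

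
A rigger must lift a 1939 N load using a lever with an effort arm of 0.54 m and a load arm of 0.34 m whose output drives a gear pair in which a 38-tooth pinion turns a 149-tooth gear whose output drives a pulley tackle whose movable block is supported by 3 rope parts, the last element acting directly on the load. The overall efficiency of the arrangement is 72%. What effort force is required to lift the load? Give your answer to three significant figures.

144 N

Lever MA = effort arm / load arm = 0.54/0.34 = 1.5882.
Gear pair MA = 149/38 = 3.9211.
Block-and-tackle MA = number of supporting rope parts = 3.
Combined ideal MA = 1.5882 × 3.9211 × 3 = 18.683.
Actual MA = 18.683 × 0.72 = 13.452.
Effort = load / actual MA = 1939 / 13.452 = 144.15 N.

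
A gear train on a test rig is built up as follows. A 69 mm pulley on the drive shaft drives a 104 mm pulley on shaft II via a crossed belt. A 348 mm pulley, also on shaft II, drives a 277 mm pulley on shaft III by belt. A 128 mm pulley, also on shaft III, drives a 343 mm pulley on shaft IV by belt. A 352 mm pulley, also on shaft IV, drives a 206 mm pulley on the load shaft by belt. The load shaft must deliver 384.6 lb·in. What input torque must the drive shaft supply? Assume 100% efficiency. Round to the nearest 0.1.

204.4 lb·in

Overall ratio R = 1.5072 × 0.79598 × 2.6797 × 0.58523 = 1.8815.
Input torque = output torque / R = 384.6 / 1.8815 = 204.42 lb·in.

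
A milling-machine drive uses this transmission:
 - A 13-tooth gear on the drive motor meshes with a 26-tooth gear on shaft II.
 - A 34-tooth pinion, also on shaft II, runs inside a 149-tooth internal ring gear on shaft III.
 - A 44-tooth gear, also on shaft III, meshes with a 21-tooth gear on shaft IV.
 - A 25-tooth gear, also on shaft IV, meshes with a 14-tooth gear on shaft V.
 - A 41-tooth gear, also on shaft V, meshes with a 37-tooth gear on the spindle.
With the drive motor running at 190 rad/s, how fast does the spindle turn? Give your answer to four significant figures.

89.88 rad/s

Gear mesh: ratio = 26/13 = 2, so shaft II turns at 190 / 2 = 95 rad/s.
Internal gear: ratio = 149/34 = 4.3824, so shaft III turns at 95 / 4.3824 = 21.678 rad/s.
Gear mesh: ratio = 21/44 = 0.47727, so shaft IV turns at 21.678 / 0.47727 = 45.42 rad/s.
Gear mesh: ratio = 14/25 = 0.56, so shaft V turns at 45.42 / 0.56 = 81.108 rad/s.
Gear mesh: ratio = 37/41 = 0.90244, so the spindle turns at 81.108 / 0.90244 = 89.876 rad/s.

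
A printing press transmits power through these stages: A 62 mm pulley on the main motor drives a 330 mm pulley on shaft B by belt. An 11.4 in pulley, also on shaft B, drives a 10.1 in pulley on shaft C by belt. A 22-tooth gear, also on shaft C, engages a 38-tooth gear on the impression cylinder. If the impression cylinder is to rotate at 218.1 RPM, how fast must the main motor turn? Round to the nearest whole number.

1776 RPM

Overall ratio R = 5.3226 × 0.88596 × 1.7273 = 8.1452.
Required input speed = output speed × R = 218.1 × 8.1452 = 1776.5 RPM.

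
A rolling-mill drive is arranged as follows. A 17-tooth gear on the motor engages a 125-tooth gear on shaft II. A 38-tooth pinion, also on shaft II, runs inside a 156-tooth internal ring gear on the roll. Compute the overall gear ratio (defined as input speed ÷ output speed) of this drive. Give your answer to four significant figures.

Each stage contributes driven/driver: gear mesh 125/17 = 7.3529, internal gear 156/38 = 4.1053.
Overall: 7.3529 × 4.1053 = 30.186.

30.19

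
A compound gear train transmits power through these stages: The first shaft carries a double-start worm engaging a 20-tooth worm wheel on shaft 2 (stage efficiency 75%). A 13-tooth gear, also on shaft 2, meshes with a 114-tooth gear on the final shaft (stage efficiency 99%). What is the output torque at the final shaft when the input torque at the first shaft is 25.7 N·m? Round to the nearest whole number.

Worm: ratio = 20/2 = 10; torque at shaft 2 = 25.7 × 10 × 0.75 = 192.75 N·m.
Gear mesh: ratio = 114/13 = 8.7692; torque at the final shaft = 192.75 × 8.7692 × 0.99 = 1673.4 N·m.

1673 N·m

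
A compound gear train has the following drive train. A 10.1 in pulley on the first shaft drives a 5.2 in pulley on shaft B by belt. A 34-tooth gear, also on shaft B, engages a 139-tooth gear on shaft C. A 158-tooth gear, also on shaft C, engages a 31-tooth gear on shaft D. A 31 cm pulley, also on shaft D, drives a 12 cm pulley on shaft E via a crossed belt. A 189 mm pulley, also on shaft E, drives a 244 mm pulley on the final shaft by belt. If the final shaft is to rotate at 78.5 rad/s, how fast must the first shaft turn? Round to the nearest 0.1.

Overall ratio R = 0.51485 × 4.0882 × 0.1962 × 0.3871 × 1.291 = 0.20638.
Required input speed = output speed × R = 78.5 × 0.20638 = 16.201 rad/s.

16.2 rad/s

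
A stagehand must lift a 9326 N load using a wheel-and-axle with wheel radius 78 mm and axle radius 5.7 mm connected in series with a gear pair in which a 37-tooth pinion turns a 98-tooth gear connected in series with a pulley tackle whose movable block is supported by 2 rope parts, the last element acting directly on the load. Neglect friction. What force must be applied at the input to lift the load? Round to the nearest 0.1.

128.7 N

Wheel-and-axle MA = R/r = 78/5.7 = 13.684.
Gear pair MA = 98/37 = 2.6486.
Block-and-tackle MA = number of supporting rope parts = 2.
Combined ideal MA = 13.684 × 2.6486 × 2 = 72.489.
Effort = load / MA = 9326 / 72.489 = 128.65 N.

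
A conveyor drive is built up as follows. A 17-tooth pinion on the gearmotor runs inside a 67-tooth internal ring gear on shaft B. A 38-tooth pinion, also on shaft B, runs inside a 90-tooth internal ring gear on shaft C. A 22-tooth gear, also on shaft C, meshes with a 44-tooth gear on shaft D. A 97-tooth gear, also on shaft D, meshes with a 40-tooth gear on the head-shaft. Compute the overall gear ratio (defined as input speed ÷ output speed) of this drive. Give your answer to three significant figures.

7.70

Each stage contributes driven/driver: internal gear 67/17 = 3.9412, internal gear 90/38 = 2.3684, gear mesh 44/22 = 2, gear mesh 40/97 = 0.41237.
Overall: 3.9412 × 2.3684 × 2 × 0.41237 = 7.6984.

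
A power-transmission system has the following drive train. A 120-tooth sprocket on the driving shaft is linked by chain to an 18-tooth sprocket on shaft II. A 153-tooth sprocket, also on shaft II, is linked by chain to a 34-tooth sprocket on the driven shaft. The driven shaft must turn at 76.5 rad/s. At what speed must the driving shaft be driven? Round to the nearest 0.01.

2.55 rad/s

Overall ratio R = 0.15 × 0.22222 = 0.033333.
Required input speed = output speed × R = 76.5 × 0.033333 = 2.55 rad/s.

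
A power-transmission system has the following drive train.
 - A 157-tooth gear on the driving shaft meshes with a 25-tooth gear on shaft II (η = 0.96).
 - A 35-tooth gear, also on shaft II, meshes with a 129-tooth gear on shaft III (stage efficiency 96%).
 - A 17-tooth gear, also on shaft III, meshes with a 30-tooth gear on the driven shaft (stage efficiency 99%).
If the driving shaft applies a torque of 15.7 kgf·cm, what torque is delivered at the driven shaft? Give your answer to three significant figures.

14.8 kgf·cm

After the gear mesh (25/157): 15.7 × 0.15924 × 0.96 = 2.4 kgf·cm
After the gear mesh (129/35): 2.4 × 3.6857 × 0.96 = 8.4919 kgf·cm
After the gear mesh (30/17): 8.4919 × 1.7647 × 0.99 = 14.836 kgf·cm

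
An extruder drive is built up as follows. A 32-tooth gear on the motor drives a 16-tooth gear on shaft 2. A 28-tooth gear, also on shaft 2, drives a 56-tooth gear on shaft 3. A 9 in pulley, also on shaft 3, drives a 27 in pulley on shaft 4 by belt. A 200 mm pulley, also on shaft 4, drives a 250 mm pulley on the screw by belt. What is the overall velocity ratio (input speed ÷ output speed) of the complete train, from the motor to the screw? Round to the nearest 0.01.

3.75

Each stage contributes driven/driver: gear mesh 16/32 = 0.5, gear mesh 56/28 = 2, belt 27/9 = 3, belt 250/200 = 1.25.
Overall: 0.5 × 2 × 3 × 1.25 = 3.75.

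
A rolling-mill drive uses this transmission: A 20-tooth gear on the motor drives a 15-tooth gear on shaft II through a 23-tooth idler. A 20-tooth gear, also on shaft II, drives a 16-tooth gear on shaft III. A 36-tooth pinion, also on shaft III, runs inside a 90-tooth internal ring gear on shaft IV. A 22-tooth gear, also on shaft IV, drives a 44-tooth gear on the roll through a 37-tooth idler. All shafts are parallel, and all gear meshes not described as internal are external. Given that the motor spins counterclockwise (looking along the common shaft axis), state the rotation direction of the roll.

the motor → shaft II: driver → idler → driven is 2 external meshes, 2 reversals → CCW.
shaft II → shaft III: external mesh, 1 reversal → CW.
shaft III → shaft IV: internal mesh, same direction → CW.
shaft IV → the roll: driver → idler → driven is 2 external meshes, 2 reversals → CW.
5 reversals in total — an odd number — so the roll turns opposite to the motor.

clockwise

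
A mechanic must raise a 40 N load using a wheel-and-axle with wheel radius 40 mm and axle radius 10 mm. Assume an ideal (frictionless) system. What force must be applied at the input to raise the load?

Wheel-and-axle MA = R/r = 40/10 = 4.
Effort = load / MA = 40 / 4 = 10 N.

10 N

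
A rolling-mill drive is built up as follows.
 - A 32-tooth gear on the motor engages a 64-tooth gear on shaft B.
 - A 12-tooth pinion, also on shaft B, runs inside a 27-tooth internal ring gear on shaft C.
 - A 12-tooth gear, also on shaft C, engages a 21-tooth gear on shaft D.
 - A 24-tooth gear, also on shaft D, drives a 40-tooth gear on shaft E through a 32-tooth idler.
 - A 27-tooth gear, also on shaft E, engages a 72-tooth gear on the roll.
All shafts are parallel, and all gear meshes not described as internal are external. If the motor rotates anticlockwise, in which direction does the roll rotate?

clockwise

the motor → shaft B: external mesh, 1 reversal → CW.
shaft B → shaft C: internal mesh, same direction → CW.
shaft C → shaft D: external mesh, 1 reversal → CCW.
shaft D → shaft E: driver → idler → driven is 2 external meshes, 2 reversals → CCW.
shaft E → the roll: external mesh, 1 reversal → CW.
5 reversals in total — an odd number — so the roll turns opposite to the motor.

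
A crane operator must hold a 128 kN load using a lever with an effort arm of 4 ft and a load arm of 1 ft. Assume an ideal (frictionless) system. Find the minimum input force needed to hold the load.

32 kN

Lever MA = effort arm / load arm = 4/1 = 4.
Effort = load / MA = 128 / 4 = 32 kN.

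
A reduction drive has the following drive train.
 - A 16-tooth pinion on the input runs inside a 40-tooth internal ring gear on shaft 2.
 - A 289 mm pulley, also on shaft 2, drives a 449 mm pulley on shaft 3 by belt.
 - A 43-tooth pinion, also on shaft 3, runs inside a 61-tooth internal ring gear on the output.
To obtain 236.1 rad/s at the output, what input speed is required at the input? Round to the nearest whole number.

Overall ratio R = 2.5 × 1.5536 × 1.4186 = 5.51.
Required input speed = output speed × R = 236.1 × 5.51 = 1300.9 rad/s.

1301 rad/s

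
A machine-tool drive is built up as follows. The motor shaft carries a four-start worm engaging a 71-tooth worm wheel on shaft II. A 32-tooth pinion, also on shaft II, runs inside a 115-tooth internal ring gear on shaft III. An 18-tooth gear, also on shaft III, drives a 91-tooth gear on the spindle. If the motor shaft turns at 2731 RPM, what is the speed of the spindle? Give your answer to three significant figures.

worm 71/4 = 17.75 → 2731/17.75 = 153.86 RPM
internal gear 115/32 = 3.5938 → 153.86/3.5938 = 42.813 RPM
gear mesh 91/18 = 5.0556 → 42.813/5.0556 = 8.4685 RPM

8.47 RPM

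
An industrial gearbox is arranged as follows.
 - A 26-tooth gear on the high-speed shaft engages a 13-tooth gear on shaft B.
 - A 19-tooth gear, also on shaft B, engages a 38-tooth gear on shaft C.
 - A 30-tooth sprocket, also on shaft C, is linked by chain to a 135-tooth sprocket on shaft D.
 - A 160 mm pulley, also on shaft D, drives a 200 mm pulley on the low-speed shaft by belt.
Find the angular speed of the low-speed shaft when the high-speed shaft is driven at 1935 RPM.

gear mesh 13/26 = 0.5 → 1935/0.5 = 3870 RPM
gear mesh 38/19 = 2 → 3870/2 = 1935 RPM
chain 135/30 = 4.5 → 1935/4.5 = 430 RPM
belt 200/160 = 1.25 → 430/1.25 = 344 RPM

344 RPM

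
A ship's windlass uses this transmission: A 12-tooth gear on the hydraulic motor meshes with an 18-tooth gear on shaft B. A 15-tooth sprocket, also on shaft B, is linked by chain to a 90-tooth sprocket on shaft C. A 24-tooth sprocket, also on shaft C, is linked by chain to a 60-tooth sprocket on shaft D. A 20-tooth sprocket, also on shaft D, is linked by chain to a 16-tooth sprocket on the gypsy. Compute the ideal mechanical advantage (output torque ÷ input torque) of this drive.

Each stage contributes driven/driver: gear mesh 18/12 = 1.5, chain 90/15 = 6, chain 60/24 = 2.5, chain 16/20 = 0.8.
Overall: 1.5 × 6 × 2.5 × 0.8 = 18.

18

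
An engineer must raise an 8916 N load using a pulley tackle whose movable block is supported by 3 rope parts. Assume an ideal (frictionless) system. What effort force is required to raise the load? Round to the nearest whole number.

2972 N

Block-and-tackle MA = number of supporting rope parts = 3.
Effort = load / MA = 8916 / 3 = 2972 N.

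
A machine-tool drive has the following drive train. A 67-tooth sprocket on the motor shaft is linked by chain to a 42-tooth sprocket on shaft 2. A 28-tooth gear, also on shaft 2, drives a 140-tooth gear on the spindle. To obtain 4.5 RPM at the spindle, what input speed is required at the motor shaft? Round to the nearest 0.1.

Overall ratio R = 0.62687 × 5 = 3.1343.
Required input speed = output speed × R = 4.5 × 3.1343 = 14.104 RPM.

14.1 RPM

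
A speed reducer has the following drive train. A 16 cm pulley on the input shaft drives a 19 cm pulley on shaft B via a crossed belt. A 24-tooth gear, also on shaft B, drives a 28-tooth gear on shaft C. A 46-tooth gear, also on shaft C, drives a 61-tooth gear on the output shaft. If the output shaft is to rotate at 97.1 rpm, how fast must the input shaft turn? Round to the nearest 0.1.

178.4 rpm

Overall ratio R = 1.1875 × 1.1667 × 1.3261 = 1.8372.
Required input speed = output speed × R = 97.1 × 1.8372 = 178.39 rpm.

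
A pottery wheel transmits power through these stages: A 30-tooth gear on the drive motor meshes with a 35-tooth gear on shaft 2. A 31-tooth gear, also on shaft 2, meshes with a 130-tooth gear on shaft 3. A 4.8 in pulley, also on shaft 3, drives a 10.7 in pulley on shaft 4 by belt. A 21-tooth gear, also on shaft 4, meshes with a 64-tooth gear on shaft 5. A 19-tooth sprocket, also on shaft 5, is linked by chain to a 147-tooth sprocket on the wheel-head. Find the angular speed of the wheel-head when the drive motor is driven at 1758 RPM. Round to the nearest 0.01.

the drive motor → shaft 2 (gear mesh, 35/30): 1758 ÷ 1.1667 = 1506.9 RPM
shaft 2 → shaft 3 (gear mesh, 130/31): 1506.9 ÷ 4.1935 = 359.33 RPM
shaft 3 → shaft 4 (belt, 10.7/4.8): 359.33 ÷ 2.2292 = 161.19 RPM
shaft 4 → shaft 5 (gear mesh, 64/21): 161.19 ÷ 3.0476 = 52.892 RPM
shaft 5 → the wheel-head (chain, 147/19): 52.892 ÷ 7.7368 = 6.8363 RPM

6.84 RPM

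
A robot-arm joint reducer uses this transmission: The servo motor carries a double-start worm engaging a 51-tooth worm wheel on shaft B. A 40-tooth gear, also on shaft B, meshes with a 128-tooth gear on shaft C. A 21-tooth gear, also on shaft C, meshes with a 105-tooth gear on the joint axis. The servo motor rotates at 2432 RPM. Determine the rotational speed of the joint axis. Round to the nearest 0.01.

worm 51/2 = 25.5 → 2432/25.5 = 95.373 RPM
gear mesh 128/40 = 3.2 → 95.373/3.2 = 29.804 RPM
gear mesh 105/21 = 5 → 29.804/5 = 5.9608 RPM

5.96 RPM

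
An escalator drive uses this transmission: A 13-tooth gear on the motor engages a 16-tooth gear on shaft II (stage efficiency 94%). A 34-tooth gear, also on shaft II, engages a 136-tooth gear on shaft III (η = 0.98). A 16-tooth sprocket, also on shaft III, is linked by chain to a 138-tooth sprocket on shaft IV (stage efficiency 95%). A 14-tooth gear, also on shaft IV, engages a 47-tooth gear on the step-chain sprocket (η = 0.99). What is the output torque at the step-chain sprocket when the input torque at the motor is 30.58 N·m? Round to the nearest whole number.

Gear mesh: ratio = 16/13 = 1.2308; torque at shaft II = 30.58 × 1.2308 × 0.94 = 35.379 N·m.
Gear mesh: ratio = 136/34 = 4; torque at shaft III = 35.379 × 4 × 0.98 = 138.68 N·m.
Chain: ratio = 138/16 = 8.625; torque at shaft IV = 138.68 × 8.625 × 0.95 = 1136.3 N·m.
Gear mesh: ratio = 47/14 = 3.3571; torque at the step-chain sprocket = 1136.3 × 3.3571 × 0.99 = 3776.7 N·m.

3777 N·m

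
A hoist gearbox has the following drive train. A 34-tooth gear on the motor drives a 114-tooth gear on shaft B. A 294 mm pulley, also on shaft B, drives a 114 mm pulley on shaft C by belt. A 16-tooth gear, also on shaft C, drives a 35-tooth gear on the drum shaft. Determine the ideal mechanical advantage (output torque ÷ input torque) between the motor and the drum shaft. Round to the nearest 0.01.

2.84

Each stage contributes driven/driver: gear mesh 114/34 = 3.3529, belt 114/294 = 0.38776, gear mesh 35/16 = 2.1875.
Overall: 3.3529 × 0.38776 × 2.1875 = 2.844.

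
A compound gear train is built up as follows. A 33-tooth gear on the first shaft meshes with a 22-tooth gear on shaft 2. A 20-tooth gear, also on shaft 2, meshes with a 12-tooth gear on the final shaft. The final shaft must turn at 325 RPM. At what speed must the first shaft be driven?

130 RPM

Overall ratio R = 0.66667 × 0.6 = 0.4.
Required input speed = output speed × R = 325 × 0.4 = 130 RPM.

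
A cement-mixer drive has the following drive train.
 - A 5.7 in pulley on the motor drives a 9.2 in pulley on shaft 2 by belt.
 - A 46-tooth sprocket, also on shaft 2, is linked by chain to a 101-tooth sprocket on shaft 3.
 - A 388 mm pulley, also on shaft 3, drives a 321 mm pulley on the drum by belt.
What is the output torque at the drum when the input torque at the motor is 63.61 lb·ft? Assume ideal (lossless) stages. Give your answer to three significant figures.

Belt: ratio = 9.2/5.7 = 1.614; torque at shaft 2 = 63.61 × 1.614 = 102.67 lb·ft.
Chain: ratio = 101/46 = 2.1957; torque at shaft 3 = 102.67 × 2.1957 = 225.42 lb·ft.
Belt: ratio = 321/388 = 0.82732; torque at the drum = 225.42 × 0.82732 = 186.5 lb·ft.

186 lb·ft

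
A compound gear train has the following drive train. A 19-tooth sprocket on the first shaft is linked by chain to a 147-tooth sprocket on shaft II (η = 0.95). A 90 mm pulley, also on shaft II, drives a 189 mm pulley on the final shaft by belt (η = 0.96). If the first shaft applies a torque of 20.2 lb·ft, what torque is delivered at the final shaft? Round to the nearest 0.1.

chain 147/19 = 7.7368 → τ = 20.2·7.7368·0.95 = 148.47 lb·ft
belt 189/90 = 2.1 → τ = 148.47·2.1·0.96 = 299.32 lb·ft

299.3 lb·ft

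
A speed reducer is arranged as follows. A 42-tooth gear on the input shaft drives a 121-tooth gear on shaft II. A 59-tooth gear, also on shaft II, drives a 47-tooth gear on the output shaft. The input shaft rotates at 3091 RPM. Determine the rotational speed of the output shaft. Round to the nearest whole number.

the input shaft → shaft II (gear mesh, 121/42): 3091 ÷ 2.881 = 1072.9 RPM
shaft II → the output shaft (gear mesh, 47/59): 1072.9 ÷ 0.79661 = 1346.8 RPM

1347 RPM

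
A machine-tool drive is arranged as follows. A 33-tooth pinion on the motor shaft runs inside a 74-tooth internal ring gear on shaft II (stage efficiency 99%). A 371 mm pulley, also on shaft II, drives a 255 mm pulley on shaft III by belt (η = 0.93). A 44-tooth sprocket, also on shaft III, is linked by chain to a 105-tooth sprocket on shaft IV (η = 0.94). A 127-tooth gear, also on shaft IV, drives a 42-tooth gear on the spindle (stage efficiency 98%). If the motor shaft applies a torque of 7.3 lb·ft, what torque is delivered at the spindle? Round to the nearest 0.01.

internal gear 74/33 = 2.2424 → τ = 7.3·2.2424·0.99 = 16.206 lb·ft
belt 255/371 = 0.68733 → τ = 16.206·0.68733·0.93 = 10.359 lb·ft
chain 105/44 = 2.3864 → τ = 10.359·2.3864·0.94 = 23.238 lb·ft
gear mesh 42/127 = 0.33071 → τ = 23.238·0.33071·0.98 = 7.5311 lb·ft

7.53 lb·ft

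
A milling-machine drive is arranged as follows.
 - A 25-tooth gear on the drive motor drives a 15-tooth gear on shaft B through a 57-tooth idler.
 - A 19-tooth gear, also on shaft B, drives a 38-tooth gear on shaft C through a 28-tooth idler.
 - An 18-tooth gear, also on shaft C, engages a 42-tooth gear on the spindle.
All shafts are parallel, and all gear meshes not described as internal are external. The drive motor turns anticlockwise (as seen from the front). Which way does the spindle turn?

clockwise

the drive motor → shaft B: driver → idler → driven is 2 external meshes, 2 reversals → CCW.
shaft B → shaft C: driver → idler → driven is 2 external meshes, 2 reversals → CCW.
shaft C → the spindle: external mesh, 1 reversal → CW.
5 reversals in total — an odd number — so the spindle turns opposite to the drive motor.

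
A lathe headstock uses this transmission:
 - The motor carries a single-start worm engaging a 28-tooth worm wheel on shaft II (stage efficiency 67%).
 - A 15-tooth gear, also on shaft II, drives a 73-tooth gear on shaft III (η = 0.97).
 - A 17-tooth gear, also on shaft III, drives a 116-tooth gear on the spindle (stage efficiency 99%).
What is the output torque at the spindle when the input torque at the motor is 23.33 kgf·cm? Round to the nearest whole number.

13957 kgf·cm

Worm: ratio = 28/1 = 28; torque at shaft II = 23.33 × 28 × 0.67 = 437.67 kgf·cm.
Gear mesh: ratio = 73/15 = 4.8667; torque at shaft III = 437.67 × 4.8667 × 0.97 = 2066.1 kgf·cm.
Gear mesh: ratio = 116/17 = 6.8235; torque at the spindle = 2066.1 × 6.8235 × 0.99 = 13957 kgf·cm.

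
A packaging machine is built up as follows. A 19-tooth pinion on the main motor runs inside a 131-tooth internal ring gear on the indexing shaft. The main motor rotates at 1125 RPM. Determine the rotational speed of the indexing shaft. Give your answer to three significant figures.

Internal gear: ratio = 131/19 = 6.8947, so the indexing shaft turns at 1125 / 6.8947 = 163.17 RPM.

163 RPM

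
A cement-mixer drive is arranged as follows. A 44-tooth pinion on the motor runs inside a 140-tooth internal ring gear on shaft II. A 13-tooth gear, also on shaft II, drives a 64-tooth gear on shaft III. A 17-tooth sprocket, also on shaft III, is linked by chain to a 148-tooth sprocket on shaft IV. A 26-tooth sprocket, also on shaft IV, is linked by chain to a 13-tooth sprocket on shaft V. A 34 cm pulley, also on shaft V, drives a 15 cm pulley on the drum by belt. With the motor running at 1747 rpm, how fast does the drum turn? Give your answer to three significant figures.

58.1 rpm

Internal gear: ratio = 140/44 = 3.1818, so shaft II turns at 1747 / 3.1818 = 549.06 rpm.
Gear mesh: ratio = 64/13 = 4.9231, so shaft III turns at 549.06 / 4.9231 = 111.53 rpm.
Chain: ratio = 148/17 = 8.7059, so shaft IV turns at 111.53 / 8.7059 = 12.811 rpm.
Chain: ratio = 13/26 = 0.5, so shaft V turns at 12.811 / 0.5 = 25.621 rpm.
Belt: ratio = 15/34 = 0.44118, so the drum turns at 25.621 / 0.44118 = 58.075 rpm.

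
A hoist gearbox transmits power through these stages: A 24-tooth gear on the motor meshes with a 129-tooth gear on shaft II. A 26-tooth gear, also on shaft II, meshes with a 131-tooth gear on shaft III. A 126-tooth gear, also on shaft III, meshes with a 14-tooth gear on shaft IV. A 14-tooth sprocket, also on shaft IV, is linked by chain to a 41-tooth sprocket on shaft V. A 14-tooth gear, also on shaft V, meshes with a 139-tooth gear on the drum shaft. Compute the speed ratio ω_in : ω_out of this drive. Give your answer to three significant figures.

Each stage contributes driven/driver: gear mesh 129/24 = 5.375, gear mesh 131/26 = 5.0385, gear mesh 14/126 = 0.11111, chain 41/14 = 2.9286, gear mesh 139/14 = 9.9286.
Overall: 5.375 × 5.0385 × 0.11111 × 2.9286 × 9.9286 = 87.494.

87.5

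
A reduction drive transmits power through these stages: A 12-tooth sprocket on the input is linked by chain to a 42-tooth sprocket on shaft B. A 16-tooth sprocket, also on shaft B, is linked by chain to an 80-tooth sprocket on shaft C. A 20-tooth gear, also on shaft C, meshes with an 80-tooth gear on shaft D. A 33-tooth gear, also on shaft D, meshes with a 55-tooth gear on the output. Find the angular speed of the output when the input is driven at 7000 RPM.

the input → shaft B (chain, 42/12): 7000 ÷ 3.5 = 2000 RPM
shaft B → shaft C (chain, 80/16): 2000 ÷ 5 = 400 RPM
shaft C → shaft D (gear mesh, 80/20): 400 ÷ 4 = 100 RPM
shaft D → the output (gear mesh, 55/33): 100 ÷ 1.6667 = 60 RPM

60 RPM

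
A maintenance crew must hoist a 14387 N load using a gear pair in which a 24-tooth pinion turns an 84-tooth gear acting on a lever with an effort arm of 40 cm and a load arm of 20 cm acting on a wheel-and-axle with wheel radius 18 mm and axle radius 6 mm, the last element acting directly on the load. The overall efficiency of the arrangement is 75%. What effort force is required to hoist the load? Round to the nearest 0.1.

Gear pair MA = 84/24 = 3.5.
Lever MA = effort arm / load arm = 40/20 = 2.
Wheel-and-axle MA = R/r = 18/6 = 3.
Combined ideal MA = 3.5 × 2 × 3 = 21.
Actual MA = 21 × 0.75 = 15.75.
Effort = load / actual MA = 14387 / 15.75 = 913.46 N.

913.5 N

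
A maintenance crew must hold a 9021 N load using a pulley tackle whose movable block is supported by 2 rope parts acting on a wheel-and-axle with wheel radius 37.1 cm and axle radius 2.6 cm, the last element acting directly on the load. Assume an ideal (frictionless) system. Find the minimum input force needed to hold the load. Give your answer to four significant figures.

Block-and-tackle MA = number of supporting rope parts = 2.
Wheel-and-axle MA = R/r = 37.1/2.6 = 14.269.
Combined ideal MA = 2 × 14.269 = 28.538.
Effort = load / MA = 9021 / 28.538 = 316.1 N.

316.1 N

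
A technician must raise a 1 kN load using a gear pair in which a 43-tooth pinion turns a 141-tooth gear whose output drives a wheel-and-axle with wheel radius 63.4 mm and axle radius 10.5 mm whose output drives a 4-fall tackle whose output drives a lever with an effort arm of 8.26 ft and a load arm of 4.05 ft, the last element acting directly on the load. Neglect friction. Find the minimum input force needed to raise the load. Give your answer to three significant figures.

0.00619 kN

Gear pair MA = 141/43 = 3.2791.
Wheel-and-axle MA = R/r = 63.4/10.5 = 6.0381.
Block-and-tackle MA = number of supporting rope parts = 4.
Lever MA = effort arm / load arm = 8.26/4.05 = 2.0395.
Combined ideal MA = 3.2791 × 6.0381 × 4 × 2.0395 = 161.52.
Effort = load / MA = 1 / 161.52 = 0.0061911 kN.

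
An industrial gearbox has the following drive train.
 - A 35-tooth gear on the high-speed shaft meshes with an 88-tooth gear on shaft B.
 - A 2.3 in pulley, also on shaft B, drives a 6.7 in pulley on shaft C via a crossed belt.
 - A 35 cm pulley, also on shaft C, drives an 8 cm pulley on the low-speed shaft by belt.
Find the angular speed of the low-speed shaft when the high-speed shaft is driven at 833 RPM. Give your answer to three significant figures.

498 RPM

Gear mesh: ratio = 88/35 = 2.5143, so shaft B turns at 833 / 2.5143 = 331.31 RPM.
Belt: ratio = 6.7/2.3 = 2.913, so shaft C turns at 331.31 / 2.913 = 113.73 RPM.
Belt: ratio = 8/35 = 0.22857, so the low-speed shaft turns at 113.73 / 0.22857 = 497.58 RPM.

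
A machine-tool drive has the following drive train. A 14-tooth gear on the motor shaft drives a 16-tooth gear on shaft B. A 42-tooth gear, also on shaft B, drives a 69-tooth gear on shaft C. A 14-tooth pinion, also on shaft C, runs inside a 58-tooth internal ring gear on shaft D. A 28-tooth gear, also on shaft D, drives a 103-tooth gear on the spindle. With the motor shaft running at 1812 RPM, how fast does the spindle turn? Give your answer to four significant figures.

63.33 RPM

the motor shaft → shaft B (gear mesh, 16/14): 1812 ÷ 1.1429 = 1585.5 RPM
shaft B → shaft C (gear mesh, 69/42): 1585.5 ÷ 1.6429 = 965.09 RPM
shaft C → shaft D (internal gear, 58/14): 965.09 ÷ 4.1429 = 232.95 RPM
shaft D → the spindle (gear mesh, 103/28): 232.95 ÷ 3.6786 = 63.327 RPM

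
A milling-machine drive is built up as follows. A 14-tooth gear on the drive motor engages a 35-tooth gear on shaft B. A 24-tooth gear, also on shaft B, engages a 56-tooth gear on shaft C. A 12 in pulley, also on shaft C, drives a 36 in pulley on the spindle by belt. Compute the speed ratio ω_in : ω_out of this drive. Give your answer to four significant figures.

Each stage contributes driven/driver: gear mesh 35/14 = 2.5, gear mesh 56/24 = 2.3333, belt 36/12 = 3.
Overall: 2.5 × 2.3333 × 3 = 17.5.

17.50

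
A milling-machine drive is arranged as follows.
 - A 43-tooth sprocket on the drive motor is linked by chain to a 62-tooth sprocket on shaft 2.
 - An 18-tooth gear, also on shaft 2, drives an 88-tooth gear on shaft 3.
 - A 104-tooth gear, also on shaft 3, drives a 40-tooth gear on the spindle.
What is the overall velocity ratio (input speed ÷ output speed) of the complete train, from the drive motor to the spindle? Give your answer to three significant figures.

2.71

Each stage contributes driven/driver: chain 62/43 = 1.4419, gear mesh 88/18 = 4.8889, gear mesh 40/104 = 0.38462.
Overall: 1.4419 × 4.8889 × 0.38462 = 2.7112.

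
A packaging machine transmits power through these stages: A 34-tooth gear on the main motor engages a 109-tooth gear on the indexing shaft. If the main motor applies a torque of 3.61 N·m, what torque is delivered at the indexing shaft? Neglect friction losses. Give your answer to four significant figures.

11.57 N·m

gear mesh 109/34 = 3.2059 → τ = 3.61·3.2059 = 11.573 N·m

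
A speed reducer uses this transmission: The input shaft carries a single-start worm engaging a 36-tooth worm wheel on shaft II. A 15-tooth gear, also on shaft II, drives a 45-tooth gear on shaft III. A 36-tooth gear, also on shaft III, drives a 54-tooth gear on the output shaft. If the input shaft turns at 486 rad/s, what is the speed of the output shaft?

worm 36/1 = 36 → 486/36 = 13.5 rad/s
gear mesh 45/15 = 3 → 13.5/3 = 4.5 rad/s
gear mesh 54/36 = 1.5 → 4.5/1.5 = 3 rad/s

3 rad/s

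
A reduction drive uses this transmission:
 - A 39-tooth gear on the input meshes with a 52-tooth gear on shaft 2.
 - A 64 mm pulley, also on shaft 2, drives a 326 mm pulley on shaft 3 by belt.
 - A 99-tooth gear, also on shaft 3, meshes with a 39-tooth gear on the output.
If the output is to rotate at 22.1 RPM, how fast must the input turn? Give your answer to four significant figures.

59.13 RPM

Overall ratio R = 1.3333 × 5.0938 × 0.39394 = 2.6755.
Required input speed = output speed × R = 22.1 × 2.6755 = 59.129 RPM.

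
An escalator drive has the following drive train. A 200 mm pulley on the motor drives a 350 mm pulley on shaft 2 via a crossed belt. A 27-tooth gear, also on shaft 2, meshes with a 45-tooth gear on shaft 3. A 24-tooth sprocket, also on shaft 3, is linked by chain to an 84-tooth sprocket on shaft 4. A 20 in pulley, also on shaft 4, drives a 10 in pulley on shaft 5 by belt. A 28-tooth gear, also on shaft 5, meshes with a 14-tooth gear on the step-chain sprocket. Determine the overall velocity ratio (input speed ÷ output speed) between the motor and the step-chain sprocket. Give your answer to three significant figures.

Each stage contributes driven/driver: belt 350/200 = 1.75, gear mesh 45/27 = 1.6667, chain 84/24 = 3.5, belt 10/20 = 0.5, gear mesh 14/28 = 0.5.
Overall: 1.75 × 1.6667 × 3.5 × 0.5 × 0.5 = 2.5521.

2.55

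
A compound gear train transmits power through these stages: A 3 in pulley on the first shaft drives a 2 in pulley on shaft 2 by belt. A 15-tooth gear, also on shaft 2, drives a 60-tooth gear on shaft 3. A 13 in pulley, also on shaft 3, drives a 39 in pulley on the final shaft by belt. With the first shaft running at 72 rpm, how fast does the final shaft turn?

the first shaft → shaft 2 (belt, 2/3): 72 ÷ 0.66667 = 108 rpm
shaft 2 → shaft 3 (gear mesh, 60/15): 108 ÷ 4 = 27 rpm
shaft 3 → the final shaft (belt, 39/13): 27 ÷ 3 = 9 rpm

9 rpm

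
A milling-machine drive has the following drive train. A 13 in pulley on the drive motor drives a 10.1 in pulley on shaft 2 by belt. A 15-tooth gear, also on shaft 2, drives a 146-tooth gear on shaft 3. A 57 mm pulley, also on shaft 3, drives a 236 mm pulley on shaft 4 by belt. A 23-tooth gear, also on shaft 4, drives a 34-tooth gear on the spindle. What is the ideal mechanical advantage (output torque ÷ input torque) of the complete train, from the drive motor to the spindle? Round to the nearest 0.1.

46.3

Each stage contributes driven/driver: belt 10.1/13 = 0.77692, gear mesh 146/15 = 9.7333, belt 236/57 = 4.1404, gear mesh 34/23 = 1.4783.
Overall: 0.77692 × 9.7333 × 4.1404 × 1.4783 = 46.284.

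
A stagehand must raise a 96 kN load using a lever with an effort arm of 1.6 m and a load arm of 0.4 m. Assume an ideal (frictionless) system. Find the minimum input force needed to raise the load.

24 kN

Lever MA = effort arm / load arm = 1.6/0.4 = 4.
Effort = load / MA = 96 / 4 = 24 kN.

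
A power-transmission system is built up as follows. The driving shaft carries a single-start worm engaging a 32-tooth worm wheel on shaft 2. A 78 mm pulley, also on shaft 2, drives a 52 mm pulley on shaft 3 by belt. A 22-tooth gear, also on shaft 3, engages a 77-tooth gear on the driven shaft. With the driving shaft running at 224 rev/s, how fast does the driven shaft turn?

worm 32/1 = 32 → 224/32 = 7 rev/s
belt 52/78 = 0.66667 → 7/0.66667 = 10.5 rev/s
gear mesh 77/22 = 3.5 → 10.5/3.5 = 3 rev/s

3 rev/s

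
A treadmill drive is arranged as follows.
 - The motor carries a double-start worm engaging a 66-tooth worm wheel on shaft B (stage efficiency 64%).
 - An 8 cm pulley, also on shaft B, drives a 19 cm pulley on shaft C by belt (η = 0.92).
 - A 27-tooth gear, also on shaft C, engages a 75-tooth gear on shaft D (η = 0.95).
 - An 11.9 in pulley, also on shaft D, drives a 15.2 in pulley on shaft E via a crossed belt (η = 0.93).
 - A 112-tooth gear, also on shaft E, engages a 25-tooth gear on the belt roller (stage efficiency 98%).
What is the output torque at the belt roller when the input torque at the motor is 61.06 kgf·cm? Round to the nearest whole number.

After the worm (66/2): 61.06 × 33 × 0.64 = 1289.6 kgf·cm
After the belt (19/8): 1289.6 × 2.375 × 0.92 = 2817.7 kgf·cm
After the gear mesh (75/27): 2817.7 × 2.7778 × 0.95 = 7435.7 kgf·cm
After the belt (15.2/11.9): 7435.7 × 1.2773 × 0.93 = 8832.9 kgf·cm
After the gear mesh (25/112): 8832.9 × 0.22321 × 0.98 = 1932.2 kgf·cm

1932 kgf·cm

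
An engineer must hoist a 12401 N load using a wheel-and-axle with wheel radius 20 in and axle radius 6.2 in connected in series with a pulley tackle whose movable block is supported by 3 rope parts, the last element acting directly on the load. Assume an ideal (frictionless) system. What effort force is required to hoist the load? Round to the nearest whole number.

Wheel-and-axle MA = R/r = 20/6.2 = 3.2258.
Block-and-tackle MA = number of supporting rope parts = 3.
Combined ideal MA = 3.2258 × 3 = 9.6774.
Effort = load / MA = 12401 / 9.6774 = 1281.4 N.

1281 N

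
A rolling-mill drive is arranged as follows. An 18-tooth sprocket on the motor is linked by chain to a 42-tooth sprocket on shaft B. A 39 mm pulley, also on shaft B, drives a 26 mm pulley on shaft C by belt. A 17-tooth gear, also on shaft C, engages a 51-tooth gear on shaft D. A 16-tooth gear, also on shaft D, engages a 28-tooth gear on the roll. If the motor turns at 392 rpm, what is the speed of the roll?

the motor → shaft B (chain, 42/18): 392 ÷ 2.3333 = 168 rpm
shaft B → shaft C (belt, 26/39): 168 ÷ 0.66667 = 252 rpm
shaft C → shaft D (gear mesh, 51/17): 252 ÷ 3 = 84 rpm
shaft D → the roll (gear mesh, 28/16): 84 ÷ 1.75 = 48 rpm

48 rpm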